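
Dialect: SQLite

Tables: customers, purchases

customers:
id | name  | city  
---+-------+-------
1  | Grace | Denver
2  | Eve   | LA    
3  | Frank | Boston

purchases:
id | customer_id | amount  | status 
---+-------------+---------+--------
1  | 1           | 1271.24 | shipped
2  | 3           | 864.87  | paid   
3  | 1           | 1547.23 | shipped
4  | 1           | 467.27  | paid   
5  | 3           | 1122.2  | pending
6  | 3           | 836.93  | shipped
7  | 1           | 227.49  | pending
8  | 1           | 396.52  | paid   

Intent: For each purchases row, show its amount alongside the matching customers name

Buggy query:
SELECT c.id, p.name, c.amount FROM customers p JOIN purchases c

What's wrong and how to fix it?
Bug: JOIN with no ON clause produces a cartesian product; every purchases row pairs with every customers row

Fix: Add ON c.customer_id = p.id to the JOIN

Corrected query:
SELECT c.id, p.name, c.amount FROM customers p JOIN purchases c ON c.customer_id = p.id

Result:
id | name  | amount 
---+-------+--------
1  | Grace | 1271.24
2  | Frank | 864.87 
3  | Grace | 1547.23
4  | Grace | 467.27 
5  | Frank | 1122.2 
6  | Frank | 836.93 
7  | Grace | 227.49 
8  | Grace | 396.52 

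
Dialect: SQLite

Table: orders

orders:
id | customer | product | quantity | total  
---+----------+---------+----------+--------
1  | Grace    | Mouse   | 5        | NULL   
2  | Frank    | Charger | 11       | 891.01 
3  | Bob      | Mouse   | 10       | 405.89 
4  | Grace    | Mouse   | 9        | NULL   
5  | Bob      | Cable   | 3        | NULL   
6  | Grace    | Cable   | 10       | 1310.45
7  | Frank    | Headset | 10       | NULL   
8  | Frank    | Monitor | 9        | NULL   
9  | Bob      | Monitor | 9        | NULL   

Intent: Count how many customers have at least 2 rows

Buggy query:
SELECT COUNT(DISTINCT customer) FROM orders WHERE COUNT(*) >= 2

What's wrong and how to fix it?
Bug: COUNT(*) cannot appear in WHERE; the per-group count doesn't exist yet

Fix: Use a subquery that GROUPs and filters with HAVING, then count its rows

Corrected query:
SELECT COUNT(*) FROM (SELECT customer FROM orders GROUP BY customer HAVING COUNT(*) >= 2)

Result:
COUNT(*)
--------
3       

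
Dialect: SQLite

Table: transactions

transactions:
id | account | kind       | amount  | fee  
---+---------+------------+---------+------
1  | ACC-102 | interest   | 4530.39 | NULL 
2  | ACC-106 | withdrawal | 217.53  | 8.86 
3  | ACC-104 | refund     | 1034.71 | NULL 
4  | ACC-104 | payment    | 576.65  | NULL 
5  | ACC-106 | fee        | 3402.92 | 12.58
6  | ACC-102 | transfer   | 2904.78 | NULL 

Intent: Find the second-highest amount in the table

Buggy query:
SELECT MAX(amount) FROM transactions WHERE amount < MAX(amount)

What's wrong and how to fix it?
Bug: The inner MAX is an aggregate inside WHERE, which is not allowed

Fix: Compute the overall MAX in a subquery, then take MAX of rows below it

Corrected query:
SELECT MAX(amount) FROM transactions WHERE amount < (SELECT MAX(amount) FROM transactions)

Result:
MAX(amount)
-----------
3402.92    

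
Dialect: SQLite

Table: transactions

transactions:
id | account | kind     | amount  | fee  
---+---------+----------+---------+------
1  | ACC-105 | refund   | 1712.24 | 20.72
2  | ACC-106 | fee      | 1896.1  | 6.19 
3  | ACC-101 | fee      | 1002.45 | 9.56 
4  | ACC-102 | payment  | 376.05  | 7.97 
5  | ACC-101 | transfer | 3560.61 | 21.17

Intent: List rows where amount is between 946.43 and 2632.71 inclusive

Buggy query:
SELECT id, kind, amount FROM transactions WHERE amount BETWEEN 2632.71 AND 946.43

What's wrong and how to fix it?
Bug: The bounds are reversed; BETWEEN a AND b requires a <= b to match anything

Fix: Swap the bounds so the smaller value comes first

Corrected query:
SELECT id, kind, amount FROM transactions WHERE amount BETWEEN 946.43 AND 2632.71

Result:
id | kind   | amount 
---+--------+--------
1  | refund | 1712.24
2  | fee    | 1896.1 
3  | fee    | 1002.45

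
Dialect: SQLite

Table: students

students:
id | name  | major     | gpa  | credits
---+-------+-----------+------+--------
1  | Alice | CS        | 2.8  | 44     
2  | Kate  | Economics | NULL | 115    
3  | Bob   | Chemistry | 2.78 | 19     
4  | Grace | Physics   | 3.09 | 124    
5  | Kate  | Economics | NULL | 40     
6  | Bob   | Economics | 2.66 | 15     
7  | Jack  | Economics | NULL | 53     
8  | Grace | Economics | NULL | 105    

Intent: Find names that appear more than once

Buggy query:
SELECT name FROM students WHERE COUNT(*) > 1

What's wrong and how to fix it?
Bug: COUNT(*) is an aggregate and cannot be used in WHERE

Fix: GROUP BY name, then filter groups with HAVING COUNT(*) > 1

Corrected query:
SELECT name FROM students GROUP BY name HAVING COUNT(*) > 1

Result:
name 
-----
Bob  
Grace
Kate 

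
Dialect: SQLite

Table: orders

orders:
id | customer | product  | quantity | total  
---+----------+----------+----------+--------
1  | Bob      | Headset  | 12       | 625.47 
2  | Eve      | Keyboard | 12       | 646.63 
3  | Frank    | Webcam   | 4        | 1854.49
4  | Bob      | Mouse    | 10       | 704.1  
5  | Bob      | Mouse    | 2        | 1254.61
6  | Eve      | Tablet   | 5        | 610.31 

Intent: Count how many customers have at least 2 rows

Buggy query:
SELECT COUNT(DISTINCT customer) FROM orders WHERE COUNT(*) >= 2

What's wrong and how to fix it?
Bug: WHERE filters individual rows, not groups, so a group-level COUNT is invalid there

Fix: Group first with HAVING COUNT(*) >= 2, then COUNT the resulting groups

Corrected query:
SELECT COUNT(*) FROM (SELECT customer FROM orders GROUP BY customer HAVING COUNT(*) >= 2)

Result:
COUNT(*)
--------
2       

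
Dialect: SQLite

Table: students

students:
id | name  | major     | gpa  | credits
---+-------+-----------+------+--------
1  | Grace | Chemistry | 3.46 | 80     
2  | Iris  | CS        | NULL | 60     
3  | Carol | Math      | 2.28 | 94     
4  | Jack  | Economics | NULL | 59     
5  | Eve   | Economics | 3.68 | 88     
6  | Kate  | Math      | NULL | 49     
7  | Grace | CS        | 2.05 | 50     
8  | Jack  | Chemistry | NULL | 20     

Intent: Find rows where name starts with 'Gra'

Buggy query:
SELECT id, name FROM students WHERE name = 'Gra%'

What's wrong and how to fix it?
Bug: '=' compares the literal string including the % character; pattern matching needs LIKE

Fix: Replace '=' with LIKE so 'Gra%' is treated as a pattern

Corrected query:
SELECT id, name FROM students WHERE name LIKE 'Gra%'

Result:
id | name 
---+------
1  | Grace
7  | Grace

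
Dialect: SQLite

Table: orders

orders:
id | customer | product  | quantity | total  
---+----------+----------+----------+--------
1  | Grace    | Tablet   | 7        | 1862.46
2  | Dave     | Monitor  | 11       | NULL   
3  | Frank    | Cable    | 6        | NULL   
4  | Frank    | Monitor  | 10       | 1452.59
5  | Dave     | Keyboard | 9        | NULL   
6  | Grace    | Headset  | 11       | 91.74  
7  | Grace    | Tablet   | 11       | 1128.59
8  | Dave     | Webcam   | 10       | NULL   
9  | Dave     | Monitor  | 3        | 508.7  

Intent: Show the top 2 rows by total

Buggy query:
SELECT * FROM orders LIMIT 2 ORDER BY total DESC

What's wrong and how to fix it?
Bug: ORDER BY cannot follow LIMIT; LIMIT is the final clause

Fix: Sort with ORDER BY, then apply LIMIT

Corrected query:
SELECT * FROM orders ORDER BY total DESC LIMIT 2

Result:
id | customer | product | quantity | total  
---+----------+---------+----------+--------
1  | Grace    | Tablet  | 7        | 1862.46
4  | Frank    | Monitor | 10       | 1452.59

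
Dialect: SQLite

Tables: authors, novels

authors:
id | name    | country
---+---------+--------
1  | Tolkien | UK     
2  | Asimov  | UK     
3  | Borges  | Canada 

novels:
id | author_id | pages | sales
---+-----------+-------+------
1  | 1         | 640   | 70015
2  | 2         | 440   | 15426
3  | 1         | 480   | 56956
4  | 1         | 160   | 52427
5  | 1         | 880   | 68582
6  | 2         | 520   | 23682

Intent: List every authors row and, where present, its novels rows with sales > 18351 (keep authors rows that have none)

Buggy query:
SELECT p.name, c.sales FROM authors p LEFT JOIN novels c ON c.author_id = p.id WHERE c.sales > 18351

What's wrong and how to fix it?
Bug: A WHERE condition on the right-hand table after LEFT JOIN drops unmatched parents

Fix: Put 'c.sales > 18351' in the JOIN's ON clause instead of WHERE

Corrected query:
SELECT p.name, c.sales FROM authors p LEFT JOIN novels c ON c.author_id = p.id AND c.sales > 18351

Result:
name    | sales
--------+------
Tolkien | 52427
Tolkien | 56956
Tolkien | 68582
Tolkien | 70015
Asimov  | 23682
Borges  | NULL 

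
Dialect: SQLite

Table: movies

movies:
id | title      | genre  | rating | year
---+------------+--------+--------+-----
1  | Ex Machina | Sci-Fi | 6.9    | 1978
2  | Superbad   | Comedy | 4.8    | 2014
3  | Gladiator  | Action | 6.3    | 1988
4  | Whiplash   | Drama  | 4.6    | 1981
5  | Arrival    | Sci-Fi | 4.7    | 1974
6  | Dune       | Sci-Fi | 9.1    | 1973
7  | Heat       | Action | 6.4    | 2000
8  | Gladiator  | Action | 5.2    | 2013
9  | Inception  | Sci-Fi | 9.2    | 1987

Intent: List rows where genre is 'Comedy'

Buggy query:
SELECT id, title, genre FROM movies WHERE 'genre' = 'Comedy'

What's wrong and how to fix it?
Bug: Single quotes denote string literals in SQL; the column name is being compared as a constant string

Fix: Remove the quotes around the column name (or use double quotes for an identifier)

Corrected query:
SELECT id, title, genre FROM movies WHERE genre = 'Comedy'

Result:
id | title    | genre 
---+----------+-------
2  | Superbad | Comedy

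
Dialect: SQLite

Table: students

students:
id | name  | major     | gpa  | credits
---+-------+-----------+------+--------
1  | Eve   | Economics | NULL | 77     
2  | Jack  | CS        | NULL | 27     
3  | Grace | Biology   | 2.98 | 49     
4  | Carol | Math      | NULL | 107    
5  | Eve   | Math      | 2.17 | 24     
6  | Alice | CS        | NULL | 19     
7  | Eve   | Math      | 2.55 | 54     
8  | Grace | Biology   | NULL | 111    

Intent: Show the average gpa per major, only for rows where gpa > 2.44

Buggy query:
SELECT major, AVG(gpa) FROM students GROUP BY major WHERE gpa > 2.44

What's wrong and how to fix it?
Bug: Row-level WHERE must come before GROUP BY in the clause order

Fix: Place WHERE between FROM and GROUP BY

Corrected query:
SELECT major, AVG(gpa) FROM students WHERE gpa > 2.44 GROUP BY major

Result:
major   | AVG(gpa)
--------+---------
Biology | 2.98    
Math    | 2.55    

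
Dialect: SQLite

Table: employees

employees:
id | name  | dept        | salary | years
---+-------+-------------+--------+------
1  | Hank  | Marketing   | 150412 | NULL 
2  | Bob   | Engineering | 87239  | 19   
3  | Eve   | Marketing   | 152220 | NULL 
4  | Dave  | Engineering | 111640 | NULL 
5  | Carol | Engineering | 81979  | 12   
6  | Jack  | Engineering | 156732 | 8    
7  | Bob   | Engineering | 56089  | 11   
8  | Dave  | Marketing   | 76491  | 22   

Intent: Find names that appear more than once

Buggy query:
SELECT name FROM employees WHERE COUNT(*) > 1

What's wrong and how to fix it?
Bug: COUNT(*) is an aggregate and cannot be used in WHERE

Fix: Group first, then use HAVING for the count condition

Corrected query:
SELECT name FROM employees GROUP BY name HAVING COUNT(*) > 1

Result:
name
----
Bob 
Dave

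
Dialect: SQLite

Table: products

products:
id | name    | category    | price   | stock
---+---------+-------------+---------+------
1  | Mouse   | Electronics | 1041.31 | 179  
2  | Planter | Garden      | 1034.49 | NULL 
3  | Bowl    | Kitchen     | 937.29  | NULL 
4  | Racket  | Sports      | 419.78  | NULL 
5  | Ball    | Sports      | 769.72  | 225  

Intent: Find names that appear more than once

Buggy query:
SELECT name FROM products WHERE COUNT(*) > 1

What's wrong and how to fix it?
Bug: WHERE can't reference COUNT(*); aggregates are computed after WHERE

Fix: GROUP BY name, then filter groups with HAVING COUNT(*) > 1

Corrected query:
SELECT name FROM products GROUP BY name HAVING COUNT(*) > 1

Result:
(no rows)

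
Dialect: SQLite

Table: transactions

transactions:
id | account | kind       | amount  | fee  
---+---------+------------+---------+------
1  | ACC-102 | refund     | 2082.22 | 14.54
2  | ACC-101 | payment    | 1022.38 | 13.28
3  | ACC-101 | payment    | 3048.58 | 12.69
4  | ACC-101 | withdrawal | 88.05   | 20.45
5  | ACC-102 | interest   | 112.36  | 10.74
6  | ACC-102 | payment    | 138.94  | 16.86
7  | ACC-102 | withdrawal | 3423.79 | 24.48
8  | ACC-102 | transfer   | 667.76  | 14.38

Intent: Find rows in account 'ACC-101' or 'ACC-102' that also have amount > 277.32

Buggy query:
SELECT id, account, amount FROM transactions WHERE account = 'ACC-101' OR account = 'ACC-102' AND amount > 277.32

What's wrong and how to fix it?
Bug: AND binds tighter than OR, so this parses as account = 'ACC-101' OR (account = 'ACC-102' AND amount > 277.32)

Fix: Add parentheses around the OR so the AND applies to both alternatives

Corrected query:
SELECT id, account, amount FROM transactions WHERE (account = 'ACC-101' OR account = 'ACC-102') AND amount > 277.32

Result:
id | account | amount 
---+---------+--------
1  | ACC-102 | 2082.22
2  | ACC-101 | 1022.38
3  | ACC-101 | 3048.58
7  | ACC-102 | 3423.79
8  | ACC-102 | 667.76 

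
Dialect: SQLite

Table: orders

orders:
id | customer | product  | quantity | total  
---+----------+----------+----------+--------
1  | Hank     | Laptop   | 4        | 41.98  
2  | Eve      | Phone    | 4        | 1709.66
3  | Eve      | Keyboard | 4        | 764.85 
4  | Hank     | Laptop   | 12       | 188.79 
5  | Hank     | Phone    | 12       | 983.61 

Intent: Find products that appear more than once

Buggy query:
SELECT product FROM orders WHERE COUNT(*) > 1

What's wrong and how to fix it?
Bug: COUNT(*) is an aggregate and cannot be used in WHERE

Fix: Group first, then use HAVING for the count condition

Corrected query:
SELECT product FROM orders GROUP BY product HAVING COUNT(*) > 1

Result:
product
-------
Laptop 
Phone  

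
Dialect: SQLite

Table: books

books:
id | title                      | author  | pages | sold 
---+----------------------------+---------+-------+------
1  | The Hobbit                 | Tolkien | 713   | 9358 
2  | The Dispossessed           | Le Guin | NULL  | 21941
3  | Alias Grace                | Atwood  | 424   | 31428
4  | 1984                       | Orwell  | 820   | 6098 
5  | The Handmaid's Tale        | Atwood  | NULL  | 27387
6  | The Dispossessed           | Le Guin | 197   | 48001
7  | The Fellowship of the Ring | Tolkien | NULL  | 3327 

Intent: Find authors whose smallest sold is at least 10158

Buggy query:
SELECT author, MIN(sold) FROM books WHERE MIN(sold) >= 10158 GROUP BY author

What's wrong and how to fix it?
Bug: Aggregates like MIN are computed per group after WHERE runs

Fix: Replace WHERE with HAVING after the GROUP BY

Corrected query:
SELECT author, MIN(sold) FROM books GROUP BY author HAVING MIN(sold) >= 10158

Result:
author  | MIN(sold)
--------+----------
Atwood  | 27387    
Le Guin | 21941    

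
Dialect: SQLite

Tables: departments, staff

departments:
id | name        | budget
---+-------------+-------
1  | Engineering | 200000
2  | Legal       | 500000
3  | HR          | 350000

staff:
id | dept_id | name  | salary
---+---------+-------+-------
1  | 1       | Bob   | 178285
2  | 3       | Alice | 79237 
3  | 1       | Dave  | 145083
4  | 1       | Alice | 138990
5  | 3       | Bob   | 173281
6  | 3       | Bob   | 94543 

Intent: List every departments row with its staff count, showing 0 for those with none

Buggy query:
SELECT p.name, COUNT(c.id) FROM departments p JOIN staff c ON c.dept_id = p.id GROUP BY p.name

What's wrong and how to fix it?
Bug: INNER JOIN drops departments rows that have no matching staff rows

Fix: Switch to LEFT JOIN to retain unmatched parent rows

Corrected query:
SELECT p.name, COUNT(c.id) FROM departments p LEFT JOIN staff c ON c.dept_id = p.id GROUP BY p.name

Result:
name        | COUNT(c.id)
------------+------------
Engineering | 3          
HR          | 3          
Legal       | 0          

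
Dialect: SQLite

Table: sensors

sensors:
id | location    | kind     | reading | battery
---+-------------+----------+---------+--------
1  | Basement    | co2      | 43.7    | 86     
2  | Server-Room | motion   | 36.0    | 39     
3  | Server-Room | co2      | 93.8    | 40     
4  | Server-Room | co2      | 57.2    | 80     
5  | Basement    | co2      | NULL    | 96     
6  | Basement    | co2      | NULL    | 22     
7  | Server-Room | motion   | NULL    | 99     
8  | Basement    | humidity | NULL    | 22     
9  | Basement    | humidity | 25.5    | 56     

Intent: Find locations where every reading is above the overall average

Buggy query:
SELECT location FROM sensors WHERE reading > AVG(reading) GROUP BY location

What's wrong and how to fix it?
Bug: AVG() is an aggregate; it can't sit directly in WHERE

Fix: Use a subquery for AVG and a HAVING MIN(...) filter so the condition holds for every row in the group

Corrected query:
SELECT location FROM sensors GROUP BY location HAVING MIN(reading) > (SELECT AVG(reading) FROM sensors)

Result:
(no rows)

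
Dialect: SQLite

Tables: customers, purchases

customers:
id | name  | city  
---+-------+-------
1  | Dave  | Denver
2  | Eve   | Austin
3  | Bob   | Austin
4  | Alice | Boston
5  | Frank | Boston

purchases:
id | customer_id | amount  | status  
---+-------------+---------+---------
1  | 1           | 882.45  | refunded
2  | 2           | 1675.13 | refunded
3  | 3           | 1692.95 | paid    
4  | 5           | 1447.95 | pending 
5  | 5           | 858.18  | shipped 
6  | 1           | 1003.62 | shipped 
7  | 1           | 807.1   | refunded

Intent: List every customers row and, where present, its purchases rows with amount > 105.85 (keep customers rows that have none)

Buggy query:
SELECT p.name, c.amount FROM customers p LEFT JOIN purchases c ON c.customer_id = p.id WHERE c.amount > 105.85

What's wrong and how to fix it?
Bug: A WHERE condition on the right-hand table after LEFT JOIN drops unmatched parents

Fix: Put 'c.amount > 105.85' in the JOIN's ON clause instead of WHERE

Corrected query:
SELECT p.name, c.amount FROM customers p LEFT JOIN purchases c ON c.customer_id = p.id AND c.amount > 105.85

Result:
name  | amount 
------+--------
Dave  | 807.1  
Dave  | 882.45 
Dave  | 1003.62
Eve   | 1675.13
Bob   | 1692.95
Alice | NULL   
Frank | 858.18 
Frank | 1447.95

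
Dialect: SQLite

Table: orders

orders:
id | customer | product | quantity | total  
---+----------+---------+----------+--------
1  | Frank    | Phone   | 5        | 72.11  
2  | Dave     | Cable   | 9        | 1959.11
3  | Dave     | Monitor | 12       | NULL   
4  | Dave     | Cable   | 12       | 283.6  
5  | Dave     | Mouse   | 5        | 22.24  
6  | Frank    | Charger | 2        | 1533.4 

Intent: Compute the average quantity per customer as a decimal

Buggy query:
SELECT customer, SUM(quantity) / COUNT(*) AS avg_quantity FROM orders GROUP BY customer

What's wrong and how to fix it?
Bug: Both operands are integers, so '/' performs integer division and truncates

Fix: Cast one side to REAL so the division keeps the fractional part

Corrected query:
SELECT customer, SUM(quantity) * 1.0 / COUNT(*) AS avg_quantity FROM orders GROUP BY customer

Result:
customer | avg_quantity
---------+-------------
Dave     | 9.5         
Frank    | 3.5         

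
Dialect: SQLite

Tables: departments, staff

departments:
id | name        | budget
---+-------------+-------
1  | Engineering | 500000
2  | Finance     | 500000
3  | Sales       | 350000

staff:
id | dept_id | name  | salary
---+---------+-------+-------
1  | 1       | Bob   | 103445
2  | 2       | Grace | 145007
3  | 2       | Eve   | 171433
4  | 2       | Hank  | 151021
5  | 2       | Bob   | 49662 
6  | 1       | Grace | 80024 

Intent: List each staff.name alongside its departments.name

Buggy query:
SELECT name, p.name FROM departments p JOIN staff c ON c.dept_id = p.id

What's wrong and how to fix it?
Bug: Both tables have a 'name' column; the unqualified reference is ambiguous

Fix: Prefix ambiguous columns with the table alias

Corrected query:
SELECT c.name, p.name FROM departments p JOIN staff c ON c.dept_id = p.id

Result:
name  | name       
------+------------
Bob   | Engineering
Grace | Finance    
Eve   | Finance    
Hank  | Finance    
Bob   | Finance    
Grace | Engineering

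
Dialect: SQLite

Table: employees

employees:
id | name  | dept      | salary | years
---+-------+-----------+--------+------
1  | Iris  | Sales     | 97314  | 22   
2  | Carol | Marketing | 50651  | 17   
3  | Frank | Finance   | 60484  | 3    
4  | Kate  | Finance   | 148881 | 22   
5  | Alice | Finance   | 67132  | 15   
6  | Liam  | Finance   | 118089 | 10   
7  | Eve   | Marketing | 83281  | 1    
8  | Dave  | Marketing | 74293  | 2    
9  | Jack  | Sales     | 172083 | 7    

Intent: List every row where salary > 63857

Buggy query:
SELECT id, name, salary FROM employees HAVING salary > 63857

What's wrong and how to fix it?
Bug: This is a non-aggregate query (no GROUP BY, no aggregates), so in SQLite the HAVING clause is invalid here; a row-level condition belongs in WHERE

Fix: Replace HAVING with WHERE since the condition applies to individual rows

Corrected query:
SELECT id, name, salary FROM employees WHERE salary > 63857

Result:
id | name  | salary
---+-------+-------
1  | Iris  | 97314 
4  | Kate  | 148881
5  | Alice | 67132 
6  | Liam  | 118089
7  | Eve   | 83281 
8  | Dave  | 74293 
9  | Jack  | 172083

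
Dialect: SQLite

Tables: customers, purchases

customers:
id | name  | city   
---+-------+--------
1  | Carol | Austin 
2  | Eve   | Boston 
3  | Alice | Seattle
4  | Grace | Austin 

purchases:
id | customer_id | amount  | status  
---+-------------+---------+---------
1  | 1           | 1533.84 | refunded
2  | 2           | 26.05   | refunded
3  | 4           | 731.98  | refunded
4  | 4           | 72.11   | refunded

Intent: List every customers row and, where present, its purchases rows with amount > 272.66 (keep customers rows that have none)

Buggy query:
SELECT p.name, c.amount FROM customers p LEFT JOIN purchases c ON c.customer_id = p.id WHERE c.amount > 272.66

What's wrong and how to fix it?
Bug: Filtering c.amount in WHERE discards the NULL rows produced by LEFT JOIN, turning it into an inner join

Fix: Put 'c.amount > 272.66' in the JOIN's ON clause instead of WHERE

Corrected query:
SELECT p.name, c.amount FROM customers p LEFT JOIN purchases c ON c.customer_id = p.id AND c.amount > 272.66

Result:
name  | amount 
------+--------
Carol | 1533.84
Eve   | NULL   
Alice | NULL   
Grace | 731.98 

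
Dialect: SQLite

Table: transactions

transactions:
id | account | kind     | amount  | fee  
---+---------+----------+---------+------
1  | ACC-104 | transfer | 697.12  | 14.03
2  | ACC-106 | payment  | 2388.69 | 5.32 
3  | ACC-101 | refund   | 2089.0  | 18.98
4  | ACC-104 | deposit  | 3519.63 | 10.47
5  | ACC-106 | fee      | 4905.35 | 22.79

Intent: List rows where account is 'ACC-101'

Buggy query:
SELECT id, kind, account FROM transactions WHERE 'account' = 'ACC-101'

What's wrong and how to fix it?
Bug: Single quotes denote string literals in SQL; the column name is being compared as a constant string

Fix: Reference the column as account without single quotes

Corrected query:
SELECT id, kind, account FROM transactions WHERE account = 'ACC-101'

Result:
id | kind   | account
---+--------+--------
3  | refund | ACC-101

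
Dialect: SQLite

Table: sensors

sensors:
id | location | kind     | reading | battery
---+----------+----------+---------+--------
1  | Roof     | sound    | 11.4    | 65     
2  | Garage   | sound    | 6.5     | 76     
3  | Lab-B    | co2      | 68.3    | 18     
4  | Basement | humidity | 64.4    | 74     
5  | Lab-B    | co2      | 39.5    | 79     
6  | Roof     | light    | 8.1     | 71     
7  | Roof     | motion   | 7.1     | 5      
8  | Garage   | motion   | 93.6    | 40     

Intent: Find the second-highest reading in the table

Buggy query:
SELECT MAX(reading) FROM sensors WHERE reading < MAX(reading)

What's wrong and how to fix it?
Bug: The inner MAX is an aggregate inside WHERE, which is not allowed

Fix: Put the inner MAX in a scalar subquery

Corrected query:
SELECT MAX(reading) FROM sensors WHERE reading < (SELECT MAX(reading) FROM sensors)

Result:
MAX(reading)
------------
68.3        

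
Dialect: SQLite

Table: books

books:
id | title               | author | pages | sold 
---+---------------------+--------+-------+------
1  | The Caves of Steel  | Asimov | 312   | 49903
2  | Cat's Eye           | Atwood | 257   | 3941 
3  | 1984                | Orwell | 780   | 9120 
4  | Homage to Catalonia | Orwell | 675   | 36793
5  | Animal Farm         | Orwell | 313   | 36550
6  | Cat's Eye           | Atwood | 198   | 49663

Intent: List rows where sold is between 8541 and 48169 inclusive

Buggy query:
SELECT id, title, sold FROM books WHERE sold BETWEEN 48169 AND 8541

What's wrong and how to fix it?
Bug: BETWEEN expects the lower bound first; with 48169 AND 8541 the range is empty

Fix: Write BETWEEN 8541 AND 48169

Corrected query:
SELECT id, title, sold FROM books WHERE sold BETWEEN 8541 AND 48169

Result:
id | title               | sold 
---+---------------------+------
3  | 1984                | 9120 
4  | Homage to Catalonia | 36793
5  | Animal Farm         | 36550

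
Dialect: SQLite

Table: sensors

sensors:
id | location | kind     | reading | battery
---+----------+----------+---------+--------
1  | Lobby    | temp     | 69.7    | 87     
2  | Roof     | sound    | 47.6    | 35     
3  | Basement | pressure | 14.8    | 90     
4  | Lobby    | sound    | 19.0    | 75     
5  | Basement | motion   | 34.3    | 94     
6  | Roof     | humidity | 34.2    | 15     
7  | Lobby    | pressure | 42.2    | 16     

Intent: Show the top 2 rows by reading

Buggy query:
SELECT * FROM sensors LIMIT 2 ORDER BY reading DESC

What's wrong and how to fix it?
Bug: ORDER BY cannot follow LIMIT; LIMIT is the final clause

Fix: Sort with ORDER BY, then apply LIMIT

Corrected query:
SELECT * FROM sensors ORDER BY reading DESC LIMIT 2

Result:
id | location | kind  | reading | battery
---+----------+-------+---------+--------
1  | Lobby    | temp  | 69.7    | 87     
2  | Roof     | sound | 47.6    | 35     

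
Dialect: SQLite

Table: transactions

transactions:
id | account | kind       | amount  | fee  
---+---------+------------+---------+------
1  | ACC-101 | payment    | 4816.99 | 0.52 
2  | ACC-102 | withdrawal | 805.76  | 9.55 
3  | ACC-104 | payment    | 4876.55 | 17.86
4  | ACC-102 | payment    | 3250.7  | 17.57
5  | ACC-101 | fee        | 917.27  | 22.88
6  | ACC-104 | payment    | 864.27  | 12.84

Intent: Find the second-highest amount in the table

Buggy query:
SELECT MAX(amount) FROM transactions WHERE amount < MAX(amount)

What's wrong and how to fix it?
Bug: The inner MAX is an aggregate inside WHERE, which is not allowed

Fix: Put the inner MAX in a scalar subquery

Corrected query:
SELECT MAX(amount) FROM transactions WHERE amount < (SELECT MAX(amount) FROM transactions)

Result:
MAX(amount)
-----------
4816.99    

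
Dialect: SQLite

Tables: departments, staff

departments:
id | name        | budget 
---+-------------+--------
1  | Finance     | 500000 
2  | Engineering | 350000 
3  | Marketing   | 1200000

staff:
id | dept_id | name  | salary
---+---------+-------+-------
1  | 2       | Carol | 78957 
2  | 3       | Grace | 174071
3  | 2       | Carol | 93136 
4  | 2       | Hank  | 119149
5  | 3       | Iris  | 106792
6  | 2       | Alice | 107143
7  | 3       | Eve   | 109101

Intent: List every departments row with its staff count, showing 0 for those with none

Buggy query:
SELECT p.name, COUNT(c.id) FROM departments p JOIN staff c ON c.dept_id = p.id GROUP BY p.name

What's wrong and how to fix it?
Bug: INNER JOIN drops departments rows that have no matching staff rows

Fix: Switch to LEFT JOIN to retain unmatched parent rows

Corrected query:
SELECT p.name, COUNT(c.id) FROM departments p LEFT JOIN staff c ON c.dept_id = p.id GROUP BY p.name

Result:
name        | COUNT(c.id)
------------+------------
Engineering | 4          
Finance     | 0          
Marketing   | 3          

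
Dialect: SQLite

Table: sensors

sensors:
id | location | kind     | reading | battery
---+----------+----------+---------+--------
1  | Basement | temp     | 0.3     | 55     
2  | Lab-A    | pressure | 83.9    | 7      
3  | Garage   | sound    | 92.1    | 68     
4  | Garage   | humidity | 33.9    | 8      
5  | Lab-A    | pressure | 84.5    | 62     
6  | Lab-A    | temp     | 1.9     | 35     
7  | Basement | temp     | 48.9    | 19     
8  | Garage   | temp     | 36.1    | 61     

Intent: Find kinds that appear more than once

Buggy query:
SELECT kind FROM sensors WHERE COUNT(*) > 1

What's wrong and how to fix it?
Bug: COUNT(*) is an aggregate and cannot be used in WHERE

Fix: GROUP BY kind, then filter groups with HAVING COUNT(*) > 1

Corrected query:
SELECT kind FROM sensors GROUP BY kind HAVING COUNT(*) > 1

Result:
kind    
--------
pressure
temp    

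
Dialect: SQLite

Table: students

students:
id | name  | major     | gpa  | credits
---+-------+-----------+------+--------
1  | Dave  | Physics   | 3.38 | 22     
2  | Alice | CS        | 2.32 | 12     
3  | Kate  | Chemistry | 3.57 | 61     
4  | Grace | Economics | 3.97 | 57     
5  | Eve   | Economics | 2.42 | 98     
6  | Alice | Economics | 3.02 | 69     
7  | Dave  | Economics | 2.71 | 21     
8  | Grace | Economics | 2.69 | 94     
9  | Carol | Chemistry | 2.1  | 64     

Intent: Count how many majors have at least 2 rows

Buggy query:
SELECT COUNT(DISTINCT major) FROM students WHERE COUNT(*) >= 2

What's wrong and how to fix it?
Bug: COUNT(*) cannot appear in WHERE; the per-group count doesn't exist yet

Fix: Group first with HAVING COUNT(*) >= 2, then COUNT the resulting groups

Corrected query:
SELECT COUNT(*) FROM (SELECT major FROM students GROUP BY major HAVING COUNT(*) >= 2)

Result:
COUNT(*)
--------
2       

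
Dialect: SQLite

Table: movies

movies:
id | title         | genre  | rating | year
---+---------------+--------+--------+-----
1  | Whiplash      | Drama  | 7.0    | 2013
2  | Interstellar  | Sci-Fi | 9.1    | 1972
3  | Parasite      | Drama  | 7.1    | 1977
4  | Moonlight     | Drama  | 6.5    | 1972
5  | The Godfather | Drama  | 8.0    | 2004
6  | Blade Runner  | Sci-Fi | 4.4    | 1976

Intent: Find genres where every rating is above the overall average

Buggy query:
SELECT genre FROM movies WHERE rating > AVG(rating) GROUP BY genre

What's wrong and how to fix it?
Bug: AVG() is an aggregate; it can't sit directly in WHERE

Fix: Compute the overall average in a scalar subquery and compare each group's MIN against it in HAVING

Corrected query:
SELECT genre FROM movies GROUP BY genre HAVING MIN(rating) > (SELECT AVG(rating) FROM movies)

Result:
(no rows)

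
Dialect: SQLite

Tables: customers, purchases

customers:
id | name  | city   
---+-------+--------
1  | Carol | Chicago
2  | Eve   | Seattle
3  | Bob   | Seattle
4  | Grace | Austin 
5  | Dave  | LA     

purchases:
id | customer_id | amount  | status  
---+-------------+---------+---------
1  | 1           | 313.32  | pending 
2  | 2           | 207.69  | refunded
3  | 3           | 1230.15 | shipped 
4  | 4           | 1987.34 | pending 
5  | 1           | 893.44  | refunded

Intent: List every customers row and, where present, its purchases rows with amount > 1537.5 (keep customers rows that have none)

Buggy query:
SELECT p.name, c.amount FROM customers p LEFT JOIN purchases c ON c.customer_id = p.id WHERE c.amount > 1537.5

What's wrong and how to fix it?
Bug: Filtering c.amount in WHERE discards the NULL rows produced by LEFT JOIN, turning it into an inner join

Fix: Move the right-table condition into the ON clause so unmatched parents are kept

Corrected query:
SELECT p.name, c.amount FROM customers p LEFT JOIN purchases c ON c.customer_id = p.id AND c.amount > 1537.5

Result:
name  | amount 
------+--------
Carol | NULL   
Eve   | NULL   
Bob   | NULL   
Grace | 1987.34
Dave  | NULL   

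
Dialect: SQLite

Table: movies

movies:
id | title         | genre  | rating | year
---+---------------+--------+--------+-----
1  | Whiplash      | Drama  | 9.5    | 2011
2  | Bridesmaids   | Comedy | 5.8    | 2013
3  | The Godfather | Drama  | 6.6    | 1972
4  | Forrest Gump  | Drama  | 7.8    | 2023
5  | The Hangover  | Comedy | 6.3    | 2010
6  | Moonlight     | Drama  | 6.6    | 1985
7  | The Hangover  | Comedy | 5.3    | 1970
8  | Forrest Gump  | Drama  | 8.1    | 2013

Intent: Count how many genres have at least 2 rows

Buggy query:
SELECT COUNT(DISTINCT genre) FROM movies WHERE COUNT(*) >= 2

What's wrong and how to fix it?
Bug: COUNT(*) cannot appear in WHERE; the per-group count doesn't exist yet

Fix: Use a subquery that GROUPs and filters with HAVING, then count its rows

Corrected query:
SELECT COUNT(*) FROM (SELECT genre FROM movies GROUP BY genre HAVING COUNT(*) >= 2)

Result:
COUNT(*)
--------
2       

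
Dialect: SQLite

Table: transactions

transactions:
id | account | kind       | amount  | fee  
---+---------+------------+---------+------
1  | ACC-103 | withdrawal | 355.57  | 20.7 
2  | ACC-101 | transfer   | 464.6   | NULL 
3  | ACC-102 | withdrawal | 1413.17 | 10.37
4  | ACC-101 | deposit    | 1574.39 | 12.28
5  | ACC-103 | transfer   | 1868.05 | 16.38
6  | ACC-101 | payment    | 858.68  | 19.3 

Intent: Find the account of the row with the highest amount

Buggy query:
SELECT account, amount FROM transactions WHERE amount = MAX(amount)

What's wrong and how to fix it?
Bug: WHERE is evaluated per row; an aggregate over the whole table isn't defined there

Fix: Use a subquery: WHERE amount = (SELECT MAX(amount) FROM transactions)

Corrected query:
SELECT account, amount FROM transactions WHERE amount = (SELECT MAX(amount) FROM transactions)

Result:
account | amount 
--------+--------
ACC-103 | 1868.05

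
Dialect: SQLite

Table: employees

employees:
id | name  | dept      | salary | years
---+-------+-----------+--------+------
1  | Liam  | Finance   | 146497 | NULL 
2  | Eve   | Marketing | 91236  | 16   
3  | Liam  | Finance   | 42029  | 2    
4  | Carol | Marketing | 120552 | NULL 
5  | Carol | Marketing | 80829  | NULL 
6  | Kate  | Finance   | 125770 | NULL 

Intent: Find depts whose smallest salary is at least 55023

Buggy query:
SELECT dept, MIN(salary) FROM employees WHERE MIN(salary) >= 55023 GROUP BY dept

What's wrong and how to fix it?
Bug: Aggregates like MIN are computed per group after WHERE runs

Fix: Use HAVING for the per-group MIN condition

Corrected query:
SELECT dept, MIN(salary) FROM employees GROUP BY dept HAVING MIN(salary) >= 55023

Result:
dept      | MIN(salary)
----------+------------
Marketing | 80829      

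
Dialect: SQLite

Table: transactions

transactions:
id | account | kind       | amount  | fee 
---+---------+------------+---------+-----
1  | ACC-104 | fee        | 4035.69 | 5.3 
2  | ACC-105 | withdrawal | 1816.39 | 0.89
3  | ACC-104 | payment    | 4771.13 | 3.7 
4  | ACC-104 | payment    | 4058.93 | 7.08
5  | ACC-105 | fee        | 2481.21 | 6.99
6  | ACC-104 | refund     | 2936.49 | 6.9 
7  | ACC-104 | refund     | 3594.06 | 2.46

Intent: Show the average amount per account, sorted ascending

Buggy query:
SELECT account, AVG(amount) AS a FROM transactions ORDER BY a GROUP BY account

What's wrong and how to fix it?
Bug: GROUP BY must precede ORDER BY

Fix: Reorder: SELECT … FROM … GROUP BY … ORDER BY …

Corrected query:
SELECT account, AVG(amount) AS a FROM transactions GROUP BY account ORDER BY a

Result:
account | a      
--------+--------
ACC-105 | 2148.8 
ACC-104 | 3879.26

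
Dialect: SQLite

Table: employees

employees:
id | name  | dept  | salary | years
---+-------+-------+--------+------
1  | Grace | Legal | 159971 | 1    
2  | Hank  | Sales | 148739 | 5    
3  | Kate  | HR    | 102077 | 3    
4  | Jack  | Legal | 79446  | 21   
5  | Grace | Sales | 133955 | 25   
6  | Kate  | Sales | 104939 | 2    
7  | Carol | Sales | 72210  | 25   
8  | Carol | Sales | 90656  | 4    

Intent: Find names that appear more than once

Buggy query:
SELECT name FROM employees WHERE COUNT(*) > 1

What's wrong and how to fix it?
Bug: WHERE can't reference COUNT(*); aggregates are computed after WHERE

Fix: Group first, then use HAVING for the count condition

Corrected query:
SELECT name FROM employees GROUP BY name HAVING COUNT(*) > 1

Result:
name 
-----
Carol
Grace
Kate 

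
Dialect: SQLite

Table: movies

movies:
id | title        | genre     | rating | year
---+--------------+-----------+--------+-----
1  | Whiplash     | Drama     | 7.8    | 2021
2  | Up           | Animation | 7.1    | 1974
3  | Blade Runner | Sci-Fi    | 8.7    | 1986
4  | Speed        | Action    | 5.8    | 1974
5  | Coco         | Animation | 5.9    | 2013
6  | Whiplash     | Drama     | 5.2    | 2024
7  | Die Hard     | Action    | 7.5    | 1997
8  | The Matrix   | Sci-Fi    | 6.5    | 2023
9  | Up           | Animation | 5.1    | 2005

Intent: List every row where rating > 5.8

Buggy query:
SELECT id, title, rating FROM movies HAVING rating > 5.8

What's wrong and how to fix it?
Bug: HAVING filters the output of aggregation, but this query has no GROUP BY and no aggregate functions, so SQLite rejects it (HAVING clause on a non-aggregate query); the condition here is per row

Fix: Use WHERE for row-level filtering

Corrected query:
SELECT id, title, rating FROM movies WHERE rating > 5.8

Result:
id | title        | rating
---+--------------+-------
1  | Whiplash     | 7.8   
2  | Up           | 7.1   
3  | Blade Runner | 8.7   
5  | Coco         | 5.9   
7  | Die Hard     | 7.5   
8  | The Matrix   | 6.5   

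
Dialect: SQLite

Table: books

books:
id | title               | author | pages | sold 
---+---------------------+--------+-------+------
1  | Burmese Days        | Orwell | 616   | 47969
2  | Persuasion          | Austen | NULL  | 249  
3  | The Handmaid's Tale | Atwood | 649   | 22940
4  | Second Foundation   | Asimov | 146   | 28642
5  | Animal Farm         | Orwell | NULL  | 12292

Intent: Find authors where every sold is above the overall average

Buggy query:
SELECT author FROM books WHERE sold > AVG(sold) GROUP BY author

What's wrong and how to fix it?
Bug: WHERE evaluates per row before aggregation, so AVG() is unavailable

Fix: Compute the overall average in a scalar subquery and compare each group's MIN against it in HAVING

Corrected query:
SELECT author FROM books GROUP BY author HAVING MIN(sold) > (SELECT AVG(sold) FROM books)

Result:
author
------
Asimov
Atwood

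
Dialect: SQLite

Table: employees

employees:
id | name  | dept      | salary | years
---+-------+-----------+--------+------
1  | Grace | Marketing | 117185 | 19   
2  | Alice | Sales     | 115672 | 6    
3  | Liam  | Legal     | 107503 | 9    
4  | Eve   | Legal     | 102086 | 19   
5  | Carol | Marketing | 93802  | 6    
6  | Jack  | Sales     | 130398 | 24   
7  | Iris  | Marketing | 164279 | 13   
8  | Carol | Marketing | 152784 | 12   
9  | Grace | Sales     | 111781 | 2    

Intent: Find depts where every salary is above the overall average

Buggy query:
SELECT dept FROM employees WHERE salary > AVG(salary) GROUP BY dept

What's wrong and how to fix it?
Bug: WHERE evaluates per row before aggregation, so AVG() is unavailable

Fix: Use a subquery for AVG and a HAVING MIN(...) filter so the condition holds for every row in the group

Corrected query:
SELECT dept FROM employees GROUP BY dept HAVING MIN(salary) > (SELECT AVG(salary) FROM employees)

Result:
(no rows)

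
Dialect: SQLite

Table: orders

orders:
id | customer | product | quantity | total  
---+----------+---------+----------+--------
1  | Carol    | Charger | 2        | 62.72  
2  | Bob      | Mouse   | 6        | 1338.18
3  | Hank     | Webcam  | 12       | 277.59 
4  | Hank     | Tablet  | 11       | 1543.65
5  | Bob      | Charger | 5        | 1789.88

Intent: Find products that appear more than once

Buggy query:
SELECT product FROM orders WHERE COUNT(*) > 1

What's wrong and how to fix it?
Bug: COUNT(*) is an aggregate and cannot be used in WHERE

Fix: Group first, then use HAVING for the count condition

Corrected query:
SELECT product FROM orders GROUP BY product HAVING COUNT(*) > 1

Result:
product
-------
Charger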